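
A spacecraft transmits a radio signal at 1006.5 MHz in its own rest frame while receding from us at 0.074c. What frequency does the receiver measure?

934.6 MHz

Relativistic Doppler for frequency: f' = f₀ · √((1 − β)/(1 + β)).
f' = 1006.5 × √(0.9260/1.0740) = 1006.5 × 0.92855 ≈ 934.6 MHz.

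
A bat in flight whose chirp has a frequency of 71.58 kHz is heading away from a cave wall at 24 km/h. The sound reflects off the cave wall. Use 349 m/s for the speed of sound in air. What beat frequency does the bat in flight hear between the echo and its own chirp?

24 km/h = 6.667 m/s.
The cave wall receives the sound from a moving source: f₁ = f₀ · v/(v + v_e) = 71.58 × 349/355.67 ≈ 70.24 kHz.
On the return leg the bat in flight is a moving observer: f₂ = f₁ · (v − v_e)/v = 70.24 × 342.33/349 ≈ 68.90 kHz.
Beat against the emitted tone (with f₀ = 71580 Hz): |f₂ − f₀| = 2v_e·f₀/(v + v_e) = 2 × 6.667 × 71580/355.67 ≈ 2683 Hz.

2683 Hz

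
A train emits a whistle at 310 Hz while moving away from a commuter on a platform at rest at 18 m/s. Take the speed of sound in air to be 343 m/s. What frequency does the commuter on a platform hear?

295 Hz

Moving source, stationary observer: f' = f · v/(v + v_s) since the source is receding.
f' = 310 × 343/(343 + 18) = 310 × 343/361 ≈ 295 Hz.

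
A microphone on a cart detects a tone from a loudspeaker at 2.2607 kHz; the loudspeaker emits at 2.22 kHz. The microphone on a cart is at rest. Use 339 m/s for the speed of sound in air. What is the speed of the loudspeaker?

6.1 m/s

f' > f, so the loudspeaker is approaching.
f' = f · v/(v − v_s) ⇒ v_s = v · |1 − f/f'|.
v_s = 339 × |1 − 2.22/2.2607| = 339 × 0.018 ≈ 6.1 m/s.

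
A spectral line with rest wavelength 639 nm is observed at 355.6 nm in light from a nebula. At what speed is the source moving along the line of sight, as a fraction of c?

0.527c

λ'/λ₀ = 0.5565 < 1 (blueshift), so the source is approaching.
λ'/λ₀ = √((1 − β)/(1 + β)) for an approaching source ⇒ β = (1 − r²)/(1 + r²) with r = λ'/λ₀.
β = (1 − 0.3097)/(1 + 0.3097) ≈ 0.527.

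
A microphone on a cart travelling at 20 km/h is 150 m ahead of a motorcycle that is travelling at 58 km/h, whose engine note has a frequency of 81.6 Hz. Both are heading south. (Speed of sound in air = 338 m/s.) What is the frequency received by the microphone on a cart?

58 km/h = 16.11 m/s; 20 km/h = 5.556 m/s.
The microphone on a cart is ahead, so the motorcycle is moving toward it while the microphone on a cart is moving away from the motorcycle.
Both move, so f' = f · (v − v_o)/(v − v_s).
f' = 81.6 × (338 − 5.556)/(338 − 16.11) = 81.6 × 332.44/321.89 ≈ 84 Hz.

84 Hz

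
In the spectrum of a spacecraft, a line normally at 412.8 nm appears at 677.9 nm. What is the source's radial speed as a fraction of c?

λ'/λ₀ = 1.6422 > 1 (redshift), so the source is receding.
λ'/λ₀ = √((1 + β)/(1 − β)) for a receding source ⇒ β = (r² − 1)/(r² + 1) with r = λ'/λ₀.
β = (2.6968 − 1)/(2.6968 + 1) ≈ 0.459.

0.459c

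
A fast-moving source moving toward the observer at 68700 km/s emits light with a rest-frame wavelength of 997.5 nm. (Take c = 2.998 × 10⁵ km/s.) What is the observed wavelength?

β = v/c = 68700/299800 = 0.2292.
Relativistic Doppler for wavelength: λ' = λ₀ · √((1 − β)/(1 + β)).
λ' = 997.5 × √(0.7708/1.2292) = 997.5 × 0.79192 ≈ 789.9 nm.

789.9 nm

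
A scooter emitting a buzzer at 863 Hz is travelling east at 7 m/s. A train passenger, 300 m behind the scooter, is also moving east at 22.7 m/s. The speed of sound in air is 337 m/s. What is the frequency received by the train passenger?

The train passenger is behind, so the scooter is moving away from it while the train passenger is moving toward the scooter.
With source receding and observer approaching, f' = f · (v + v_o)/(v + v_s).
f' = 863 × (337 + 22.7)/(337 + 7) = 863 × 359.7/344 ≈ 902 Hz.

902 Hz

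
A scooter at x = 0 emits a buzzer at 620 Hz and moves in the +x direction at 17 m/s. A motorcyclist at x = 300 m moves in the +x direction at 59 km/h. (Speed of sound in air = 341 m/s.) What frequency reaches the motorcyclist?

621 Hz

59 km/h = 16.39 m/s.
The observer lies on the +x side, so the source is heading toward the observer and the observer is heading away from the source.
General Doppler shift: f' = f · (v − v_o)/(v − v_s).
f' = 620 × (341 − 16.39)/(341 − 17) = 620 × 324.61/324 ≈ 621 Hz.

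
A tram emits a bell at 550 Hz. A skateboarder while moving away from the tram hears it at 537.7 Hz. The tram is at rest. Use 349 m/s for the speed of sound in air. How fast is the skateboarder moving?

7.8 m/s

f' = f · (v − v_o)/v ⇒ v_o = v · |f'/f − 1|.
v_o = 349 × |537.7/550 − 1| = 349 × 0.02236 ≈ 7.8 m/s.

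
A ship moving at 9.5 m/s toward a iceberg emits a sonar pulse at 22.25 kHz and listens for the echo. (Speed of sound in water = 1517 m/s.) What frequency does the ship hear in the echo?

22.5 kHz

The iceberg receives the sound from a moving source: f₁ = f₀ · v/(v − v_e) = 22.25 × 1517/1507.5 ≈ 22.4 kHz.
On the return leg the ship is a moving observer: f₂ = f₁ · (v + v_e)/v = 22.4 × 1526.5/1517 ≈ 22.5 kHz.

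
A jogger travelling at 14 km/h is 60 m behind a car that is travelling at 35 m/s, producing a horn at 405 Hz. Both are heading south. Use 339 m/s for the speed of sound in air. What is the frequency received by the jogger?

371 Hz

14 km/h = 3.889 m/s.
The jogger is behind, so the car is moving away from it while the jogger is moving toward the car.
With source receding and observer approaching, f' = f · (v + v_o)/(v + v_s).
f' = 405 × (339 + 3.889)/(339 + 35) = 405 × 342.89/374 ≈ 371 Hz.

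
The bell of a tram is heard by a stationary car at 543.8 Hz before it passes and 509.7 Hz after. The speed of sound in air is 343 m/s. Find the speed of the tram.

f₁/f₂ = (v + v_s)/(v − v_s), so v_s = v · (f₁ − f₂)/(f₁ + f₂).
v_s = 343 × (543.8 − 509.7)/(543.8 + 509.7) = 343 × 34.1/1053.5 ≈ 11.1 m/s.

11.1 m/s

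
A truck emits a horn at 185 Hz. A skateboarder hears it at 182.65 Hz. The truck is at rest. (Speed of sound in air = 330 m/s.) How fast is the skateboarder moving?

f' < f, so the skateboarder is receding.
f' = f · (v − v_o)/v ⇒ v_o = v · |f'/f − 1|.
v_o = 330 × |182.65/185 − 1| = 330 × 0.0127 ≈ 4.2 m/s.

4.2 m/s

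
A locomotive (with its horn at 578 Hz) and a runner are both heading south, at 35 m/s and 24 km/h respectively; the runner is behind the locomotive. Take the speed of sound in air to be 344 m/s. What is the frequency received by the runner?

535 Hz

24 km/h = 6.667 m/s.
The runner is behind, so the locomotive is moving away from it while the runner is moving toward the locomotive.
With source receding and observer approaching, f' = f · (v + v_o)/(v + v_s).
f' = 578 × (344 + 6.667)/(344 + 35) = 578 × 350.67/379 ≈ 535 Hz.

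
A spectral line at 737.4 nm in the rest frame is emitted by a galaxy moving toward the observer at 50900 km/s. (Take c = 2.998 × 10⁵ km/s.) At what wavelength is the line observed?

621.2 nm

β = v/c = 50900/299800 = 0.1698.
Relativistic Doppler for wavelength: λ' = λ₀ · √((1 − β)/(1 + β)).
λ' = 737.4 × √(0.8302/1.1698) = 737.4 × 0.84245 ≈ 621.2 nm.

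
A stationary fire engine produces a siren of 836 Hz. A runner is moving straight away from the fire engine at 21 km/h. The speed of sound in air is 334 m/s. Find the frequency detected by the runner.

821 Hz

21 km/h = 5.833 m/s.
Moving observer, stationary source: f' = f · (v − v_o)/v.
f' = 836 × (334 − 5.833)/334 = 836 × 328.17/334 ≈ 821 Hz.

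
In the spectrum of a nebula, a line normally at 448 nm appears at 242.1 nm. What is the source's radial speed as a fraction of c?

λ'/λ₀ = 0.5404 < 1 (blueshift), so the source is approaching.
λ'/λ₀ = √((1 − β)/(1 + β)) for an approaching source ⇒ β = (1 − r²)/(1 + r²) with r = λ'/λ₀.
β = (1 − 0.2920)/(1 + 0.2920) ≈ 0.548.

0.548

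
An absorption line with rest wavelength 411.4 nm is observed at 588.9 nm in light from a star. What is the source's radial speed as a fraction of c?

λ'/λ₀ = 1.4315 > 1 (redshift), so the source is receding.
λ'/λ₀ = √((1 + β)/(1 − β)) for a receding source ⇒ β = (r² − 1)/(r² + 1) with r = λ'/λ₀.
β = (2.0491 − 1)/(2.0491 + 1) ≈ 0.344.

0.344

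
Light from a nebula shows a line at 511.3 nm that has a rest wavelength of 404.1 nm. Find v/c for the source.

0.231

λ'/λ₀ = 1.2653 > 1 (redshift), so the source is receding.
λ'/λ₀ = √((1 + β)/(1 − β)) for a receding source ⇒ β = (r² − 1)/(r² + 1) with r = λ'/λ₀.
β = (1.6009 − 1)/(1.6009 + 1) ≈ 0.231.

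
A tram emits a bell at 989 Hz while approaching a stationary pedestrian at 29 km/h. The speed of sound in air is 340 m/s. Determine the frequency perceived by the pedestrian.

1013 Hz

29 km/h = 8.056 m/s.
Moving source, stationary observer: f' = f · v/(v − v_s) since the source is approaching.
f' = 989 × 340/(340 − 8.056) = 989 × 340/331.9 ≈ 1013 Hz.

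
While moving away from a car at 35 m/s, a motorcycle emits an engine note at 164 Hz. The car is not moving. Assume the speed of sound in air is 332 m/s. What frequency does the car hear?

Only the source moves, away from the listener, so f' = f · v/(v + v_s).
f' = 164 × 332/(332 + 35) = 164 × 332/367 ≈ 148 Hz.

148 Hz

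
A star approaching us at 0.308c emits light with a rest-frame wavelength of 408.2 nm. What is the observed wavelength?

Relativistic Doppler for wavelength: λ' = λ₀ · √((1 − β)/(1 + β)).
λ' = 408.2 × √(0.6920/1.3080) = 408.2 × 0.72736 ≈ 296.9 nm.

296.9 nm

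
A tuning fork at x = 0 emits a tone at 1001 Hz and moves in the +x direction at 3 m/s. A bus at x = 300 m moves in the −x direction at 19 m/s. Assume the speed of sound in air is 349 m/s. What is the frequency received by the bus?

1065 Hz

The observer lies on the +x side, so the source is heading toward the observer and the observer is heading toward the source.
Both move, so f' = f · (v + v_o)/(v − v_s).
f' = 1001 × (349 + 19)/(349 − 3) = 1001 × 368/346 ≈ 1065 Hz.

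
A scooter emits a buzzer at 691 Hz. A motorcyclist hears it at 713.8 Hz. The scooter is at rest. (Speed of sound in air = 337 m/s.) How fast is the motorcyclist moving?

11.1 m/s

f' > f, so the motorcyclist is approaching.
f' = f · (v + v_o)/v ⇒ v_o = v · |f'/f − 1|.
v_o = 337 × |713.8/691 − 1| = 337 × 0.033 ≈ 11.1 m/s.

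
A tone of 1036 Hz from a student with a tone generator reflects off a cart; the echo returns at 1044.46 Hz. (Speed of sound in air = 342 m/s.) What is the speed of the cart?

Double Doppler shift off a moving reflector: f₂ = f₀ · (v + u)/(v − u) (u > 0 toward emitter).
Rearranging, u = v · (f₂ − f₀)/(f₂ + f₀) = 342 × 8.46/2080.46 ≈ 1.39 m/s.
So the cart is moving at 1.39 m/s toward the emitter.

1.39 m/s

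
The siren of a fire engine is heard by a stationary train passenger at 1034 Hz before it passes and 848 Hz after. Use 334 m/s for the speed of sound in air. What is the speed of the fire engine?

33 m/s

f₁/f₂ = (v + v_s)/(v − v_s), so v_s = v · (f₁ − f₂)/(f₁ + f₂).
v_s = 334 × (1034 − 848)/(1034 + 848) = 334 × 186/1882 ≈ 33 m/s.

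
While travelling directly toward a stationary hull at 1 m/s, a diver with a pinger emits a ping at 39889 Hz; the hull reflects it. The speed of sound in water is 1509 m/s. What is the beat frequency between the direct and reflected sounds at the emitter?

52.9 Hz

The hull receives the sound from a moving source: f₁ = f₀ · v/(v − v_e) = 39889 × 1509/1508 ≈ 39915.5 Hz.
On the return leg the diver with a pinger is a moving observer: f₂ = f₁ · (v + v_e)/v = 39915.5 × 1510/1509 ≈ 39941.9 Hz.
Equivalently f₂ = f₀ · (v + v_e)/(v − v_e).
Beat against the emitted tone: |f₂ − f₀| = 2v_e·f₀/(v − v_e) = 2 × 1 × 39889/1508 ≈ 52.9 Hz.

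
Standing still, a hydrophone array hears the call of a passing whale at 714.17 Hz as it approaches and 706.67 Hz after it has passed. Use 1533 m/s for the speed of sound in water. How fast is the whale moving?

8.1 m/s

f₁/f₂ = (v + v_s)/(v − v_s), so v_s = v · (f₁ − f₂)/(f₁ + f₂).
v_s = 1533 × (714.17 − 706.67)/(714.17 + 706.67) = 1533 × 7.50/1420.84 ≈ 8.1 m/s.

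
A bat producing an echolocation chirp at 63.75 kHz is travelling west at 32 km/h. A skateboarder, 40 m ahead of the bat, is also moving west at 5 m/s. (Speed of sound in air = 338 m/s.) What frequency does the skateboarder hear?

64.5 kHz

32 km/h = 8.889 m/s.
The skateboarder is ahead, so the bat is moving toward it while the skateboarder is moving away from the bat.
Both move, so f' = f · (v − v_o)/(v − v_s).
f' = 63.75 × (338 − 5)/(338 − 8.889) = 63.75 × 333/329.11 ≈ 64.5 kHz.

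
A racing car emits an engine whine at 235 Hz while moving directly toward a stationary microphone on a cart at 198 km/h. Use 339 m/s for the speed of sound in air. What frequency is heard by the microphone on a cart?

281 Hz

198 km/h = 55 m/s.
Moving source, stationary observer: f' = f · v/(v − v_s) since the source is approaching.
f' = 235 × 339/(339 − 55) = 235 × 339/284 ≈ 281 Hz.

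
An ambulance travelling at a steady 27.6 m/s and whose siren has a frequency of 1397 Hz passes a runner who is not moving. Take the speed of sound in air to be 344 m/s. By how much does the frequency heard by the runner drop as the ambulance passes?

226 Hz

Approaching: f₁ = f · v/(v − v_s) = 1397 × 344/316.4 ≈ 1519 Hz.
Receding: f₂ = f · v/(v + v_s) = 1397 × 344/371.6 ≈ 1293 Hz.
Drop: f₁ − f₂ = 2f·v·v_s/(v² − v_s²) = 2 × 1397 × 344 × 27.6/(344² − 27.6²) ≈ 226 Hz.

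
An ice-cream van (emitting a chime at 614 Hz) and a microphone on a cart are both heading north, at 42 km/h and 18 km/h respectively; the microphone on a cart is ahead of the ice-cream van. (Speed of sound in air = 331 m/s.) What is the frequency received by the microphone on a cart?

627 Hz

42 km/h = 11.67 m/s; 18 km/h = 5 m/s.
The microphone on a cart is ahead, so the ice-cream van is moving toward it while the microphone on a cart is moving away from the ice-cream van.
With source approaching and observer receding, f' = f · (v − v_o)/(v − v_s).
f' = 614 × (331 − 5)/(331 − 11.67) = 614 × 326/319.33 ≈ 627 Hz.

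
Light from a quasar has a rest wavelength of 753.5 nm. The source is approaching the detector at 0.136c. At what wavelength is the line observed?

657.1 nm

Relativistic Doppler for wavelength: λ' = λ₀ · √((1 − β)/(1 + β)).
λ' = 753.5 × √(0.8640/1.1360) = 753.5 × 0.87210 ≈ 657.1 nm.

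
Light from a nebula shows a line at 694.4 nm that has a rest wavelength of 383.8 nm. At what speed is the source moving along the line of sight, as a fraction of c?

0.532c

λ'/λ₀ = 1.8093 > 1 (redshift), so the source is receding.
λ'/λ₀ = √((1 + β)/(1 − β)) for a receding source ⇒ β = (r² − 1)/(r² + 1) with r = λ'/λ₀.
β = (3.2735 − 1)/(3.2735 + 1) ≈ 0.532.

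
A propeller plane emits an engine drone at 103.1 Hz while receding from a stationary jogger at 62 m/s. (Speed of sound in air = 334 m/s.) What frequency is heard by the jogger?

87 Hz

Moving source, stationary observer: f' = f · v/(v + v_s) since the source is receding.
f' = 103.1 × 334/(334 + 62) = 103.1 × 334/396 ≈ 87 Hz.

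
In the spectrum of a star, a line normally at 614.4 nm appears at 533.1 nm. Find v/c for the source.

λ'/λ₀ = 0.8677 < 1 (blueshift), so the source is approaching.
λ'/λ₀ = √((1 − β)/(1 + β)) for an approaching source ⇒ β = (1 − r²)/(1 + r²) with r = λ'/λ₀.
β = (1 − 0.7529)/(1 + 0.7529) ≈ 0.141.

0.141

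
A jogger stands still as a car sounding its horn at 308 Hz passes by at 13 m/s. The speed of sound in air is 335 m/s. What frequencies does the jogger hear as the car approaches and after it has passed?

Approaching: f₁ = f · v/(v − v_s) = 308 × 335/322 ≈ 320 Hz.
Receding: f₂ = f · v/(v + v_s) = 308 × 335/348 ≈ 296 Hz.

320 Hz approaching; 296 Hz receding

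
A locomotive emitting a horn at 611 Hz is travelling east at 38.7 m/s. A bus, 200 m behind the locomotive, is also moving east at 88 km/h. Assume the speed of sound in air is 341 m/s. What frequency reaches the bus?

88 km/h = 24.44 m/s.
The bus is behind, so the locomotive is moving away from it while the bus is moving toward the locomotive.
General Doppler shift: f' = f · (v + v_o)/(v + v_s).
f' = 611 × (341 + 24.44)/(341 + 38.7) = 611 × 365.44/379.7 ≈ 588 Hz.

588 Hz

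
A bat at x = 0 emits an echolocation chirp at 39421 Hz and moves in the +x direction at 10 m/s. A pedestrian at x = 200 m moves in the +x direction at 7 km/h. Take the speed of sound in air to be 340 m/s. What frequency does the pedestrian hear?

7 km/h = 1.944 m/s.
The observer lies on the +x side, so the source is heading toward the observer and the observer is heading away from the source.
Both move, so f' = f · (v − v_o)/(v − v_s).
f' = 39421 × (340 − 1.944)/(340 − 10) = 39421 × 338.06/330 ≈ 40383 Hz.

40383 Hz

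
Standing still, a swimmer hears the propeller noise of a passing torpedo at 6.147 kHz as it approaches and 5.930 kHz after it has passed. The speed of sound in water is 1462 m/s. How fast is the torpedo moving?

26 m/s

f₁/f₂ = (v + v_s)/(v − v_s), so v_s = v · (f₁ − f₂)/(f₁ + f₂).
v_s = 1462 × (6.147 − 5.930)/(6.147 + 5.930) = 1462 × 0.217/12.077 ≈ 26 m/s.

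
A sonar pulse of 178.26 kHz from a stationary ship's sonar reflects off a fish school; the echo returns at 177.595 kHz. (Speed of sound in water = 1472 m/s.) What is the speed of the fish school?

2.75 m/s

Double Doppler shift off a moving reflector: f₂ = f₀ · (v + u)/(v − u) (u > 0 toward emitter).
Rearranging, u = v · (f₂ − f₀)/(f₂ + f₀) = 1472 × -0.665/355.855 ≈ -2.75 m/s.
So the fish school is moving at 2.75 m/s away from the emitter.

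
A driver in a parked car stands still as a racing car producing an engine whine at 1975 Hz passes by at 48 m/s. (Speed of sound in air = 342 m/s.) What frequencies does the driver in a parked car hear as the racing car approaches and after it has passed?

2297 Hz approaching; 1732 Hz receding

Approaching: f₁ = f · v/(v − v_s) = 1975 × 342/294 ≈ 2297 Hz.
Receding: f₂ = f · v/(v + v_s) = 1975 × 342/390 ≈ 1732 Hz.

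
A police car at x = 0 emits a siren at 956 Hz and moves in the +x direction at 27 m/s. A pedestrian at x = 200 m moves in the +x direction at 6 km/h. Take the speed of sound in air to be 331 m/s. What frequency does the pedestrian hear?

6 km/h = 1.667 m/s.
The observer lies on the +x side, so the source is heading toward the observer and the observer is heading away from the source.
With source approaching and observer receding, f' = f · (v − v_o)/(v − v_s).
f' = 956 × (331 − 1.667)/(331 − 27) = 956 × 329.33/304 ≈ 1036 Hz.

1036 Hz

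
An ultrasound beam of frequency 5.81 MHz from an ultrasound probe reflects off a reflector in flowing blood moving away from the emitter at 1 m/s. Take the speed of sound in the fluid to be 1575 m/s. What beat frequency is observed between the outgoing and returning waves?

7373 Hz

The reflector in flowing blood first receives the wave as a moving observer: f₁ = f₀ · (v − u)/v = 5.81 × (1575 − 1)/1575 ≈ 5.80631 MHz.
On reflection it acts as a source moving away from the stationary detector: f₂ = f₁ · v/(v + u) = 5.80631 × 1575/1576 ≈ 5.80263 MHz.
Equivalently f₂ = f₀ · (v − u)/(v + u).
Beat frequency (with f₀ = 5810000 Hz): |f₂ − f₀| = 2u·f₀/(v + u) = 2 × 1 × 5810000/1576 ≈ 7373 Hz.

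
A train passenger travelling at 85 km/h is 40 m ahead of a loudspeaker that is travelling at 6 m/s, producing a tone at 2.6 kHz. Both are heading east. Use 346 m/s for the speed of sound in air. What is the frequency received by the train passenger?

85 km/h = 23.61 m/s.
The train passenger is ahead, so the loudspeaker is moving toward it while the train passenger is moving away from the loudspeaker.
With source approaching and observer receding, f' = f · (v − v_o)/(v − v_s).
f' = 2.6 × (346 − 23.61)/(346 − 6) = 2.6 × 322.39/340 ≈ 2.47 kHz.

2.47 kHz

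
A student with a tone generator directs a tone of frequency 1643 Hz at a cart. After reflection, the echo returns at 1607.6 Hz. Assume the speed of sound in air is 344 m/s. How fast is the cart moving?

Double Doppler shift off a moving reflector: f₂ = f₀ · (v + u)/(v − u) (u > 0 toward emitter).
Rearranging, u = v · (f₂ − f₀)/(f₂ + f₀) = 344 × -35.4/3250.6 ≈ -3.7 m/s.
So the cart is moving at 3.7 m/s away from the emitter.

3.7 m/s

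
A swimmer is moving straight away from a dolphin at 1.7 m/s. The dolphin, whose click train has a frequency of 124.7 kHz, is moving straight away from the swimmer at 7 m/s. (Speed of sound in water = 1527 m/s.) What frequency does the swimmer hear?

124.0 kHz

With source receding and observer receding, f' = f · (v − v_o)/(v + v_s).
f' = 124.7 × (1527 − 1.7)/(1527 + 7) = 124.7 × 1525.3/1534 ≈ 124.0 kHz.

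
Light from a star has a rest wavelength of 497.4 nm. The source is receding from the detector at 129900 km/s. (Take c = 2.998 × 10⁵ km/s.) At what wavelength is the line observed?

791.0 nm

β = v/c = 129900/299800 = 0.4333.
Relativistic Doppler for wavelength: λ' = λ₀ · √((1 + β)/(1 − β)).
λ' = 497.4 × √(1.4333/0.5667) = 497.4 × 1.59033 ≈ 791.0 nm.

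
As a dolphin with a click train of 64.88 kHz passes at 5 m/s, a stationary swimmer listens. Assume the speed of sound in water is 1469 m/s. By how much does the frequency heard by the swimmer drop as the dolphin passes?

Approaching: f₁ = f · v/(v − v_s) = 64.88 × 1469/1464 ≈ 65.102 kHz.
Receding: f₂ = f · v/(v + v_s) = 64.88 × 1469/1474 ≈ 64.660 kHz.
Drop: f₁ − f₂ = 2f·v·v_s/(v² − v_s²) = 2 × 64.88 × 1469 × 5/(1469² − 5²) ≈ 0.442 kHz.

0.442 kHz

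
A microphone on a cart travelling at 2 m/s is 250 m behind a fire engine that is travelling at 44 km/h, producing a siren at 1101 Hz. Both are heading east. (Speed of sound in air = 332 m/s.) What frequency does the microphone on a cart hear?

1068 Hz

44 km/h = 12.22 m/s.
The microphone on a cart is behind, so the fire engine is moving away from it while the microphone on a cart is moving toward the fire engine.
General Doppler shift: f' = f · (v + v_o)/(v + v_s).
f' = 1101 × (332 + 2)/(332 + 12.22) = 1101 × 334/344.22 ≈ 1068 Hz.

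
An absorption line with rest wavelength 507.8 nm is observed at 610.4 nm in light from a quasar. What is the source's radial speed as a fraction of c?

λ'/λ₀ = 1.2020 > 1 (redshift), so the source is receding.
λ'/λ₀ = √((1 + β)/(1 − β)) for a receding source ⇒ β = (r² − 1)/(r² + 1) with r = λ'/λ₀.
β = (1.4449 − 1)/(1.4449 + 1) ≈ 0.182.

0.182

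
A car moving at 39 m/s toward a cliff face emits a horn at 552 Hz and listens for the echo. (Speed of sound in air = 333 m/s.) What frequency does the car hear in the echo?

The cliff face receives the sound from a moving source: f₁ = f₀ · v/(v − v_e) = 552 × 333/294 ≈ 625 Hz.
On the return leg the car is a moving observer: f₂ = f₁ · (v + v_e)/v = 625 × 372/333 ≈ 698 Hz.

698 Hz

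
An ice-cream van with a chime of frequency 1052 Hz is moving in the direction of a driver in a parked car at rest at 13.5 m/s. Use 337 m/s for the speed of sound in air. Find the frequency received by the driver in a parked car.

1096 Hz

Moving source, stationary observer: f' = f · v/(v − v_s) since the source is approaching.
f' = 1052 × 337/(337 − 13.5) = 1052 × 337/323.5 ≈ 1096 Hz.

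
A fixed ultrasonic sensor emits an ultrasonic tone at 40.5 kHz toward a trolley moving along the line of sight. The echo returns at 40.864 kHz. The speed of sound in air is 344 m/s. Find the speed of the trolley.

1.54 m/s

Double Doppler shift off a moving reflector: f₂ = f₀ · (v + u)/(v − u) (u > 0 toward emitter).
Rearranging, u = v · (f₂ − f₀)/(f₂ + f₀) = 344 × 0.364/81.364 ≈ 1.54 m/s.
So the trolley is moving at 1.54 m/s toward the emitter.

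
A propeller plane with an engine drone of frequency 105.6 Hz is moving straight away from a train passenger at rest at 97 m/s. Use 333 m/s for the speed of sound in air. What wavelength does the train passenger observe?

Only the source moves, away from the listener, so f' = f · v/(v + v_s).
f' = 105.6 × 333/(333 + 97) ≈ 82 Hz.
λ' = v/f' = 333/81.7786 ≈ 4.07 m.

4.07 m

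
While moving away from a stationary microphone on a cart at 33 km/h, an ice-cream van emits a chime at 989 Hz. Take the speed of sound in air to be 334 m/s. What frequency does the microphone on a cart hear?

33 km/h = 9.167 m/s.
Only the source moves, away from the listener, so f' = f · v/(v + v_s).
f' = 989 × 334/(334 + 9.167) = 989 × 334/343.2 ≈ 963 Hz.

963 Hz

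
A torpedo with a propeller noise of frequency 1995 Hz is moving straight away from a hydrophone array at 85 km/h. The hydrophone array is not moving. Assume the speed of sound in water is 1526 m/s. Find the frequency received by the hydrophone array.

1965 Hz

85 km/h = 23.61 m/s.
Moving source, stationary observer: f' = f · v/(v + v_s) since the source is receding.
f' = 1995 × 1526/(1526 + 23.61) = 1995 × 1526/1550 ≈ 1965 Hz.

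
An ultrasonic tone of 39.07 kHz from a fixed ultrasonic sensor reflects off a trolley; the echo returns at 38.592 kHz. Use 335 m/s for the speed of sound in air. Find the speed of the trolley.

2.06 m/s

Double Doppler shift off a moving reflector: f₂ = f₀ · (v + u)/(v − u) (u > 0 toward emitter).
Rearranging, u = v · (f₂ − f₀)/(f₂ + f₀) = 335 × -0.478/77.662 ≈ -2.06 m/s.
So the trolley is moving at 2.06 m/s away from the emitter.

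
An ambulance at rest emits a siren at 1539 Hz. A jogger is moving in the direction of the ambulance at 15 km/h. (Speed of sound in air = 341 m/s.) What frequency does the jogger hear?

1558 Hz

15 km/h = 4.167 m/s.
Moving observer, stationary source: f' = f · (v + v_o)/v.
f' = 1539 × (341 + 4.167)/341 = 1539 × 345.17/341 ≈ 1558 Hz.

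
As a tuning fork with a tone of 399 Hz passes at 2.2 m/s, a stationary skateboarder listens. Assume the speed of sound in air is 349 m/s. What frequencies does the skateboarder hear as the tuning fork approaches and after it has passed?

402 Hz approaching; 397 Hz receding

Approaching: f₁ = f · v/(v − v_s) = 399 × 349/346.8 ≈ 402 Hz.
Receding: f₂ = f · v/(v + v_s) = 399 × 349/351.2 ≈ 397 Hz.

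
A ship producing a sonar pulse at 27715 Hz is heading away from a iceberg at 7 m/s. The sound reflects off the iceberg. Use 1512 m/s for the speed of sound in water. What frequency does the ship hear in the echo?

27460 Hz

The iceberg receives the sound from a moving source: f₁ = f₀ · v/(v + v_e) = 27715 × 1512/1519 ≈ 27587 Hz.
On the return leg the ship is a moving observer: f₂ = f₁ · (v − v_e)/v = 27587 × 1505/1512 ≈ 27460 Hz.
Equivalently f₂ = f₀ · (v − v_e)/(v + v_e).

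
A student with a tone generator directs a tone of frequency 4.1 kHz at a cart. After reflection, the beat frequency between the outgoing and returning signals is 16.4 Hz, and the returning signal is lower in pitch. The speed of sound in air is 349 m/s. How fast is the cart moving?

0.70 m/s

Double Doppler shift off a moving reflector: f₂ = f₀ · (v + u)/(v − u) (u > 0 toward emitter).
Returning signal is lower, so f₂ = f₀ − Δf = 4100 − 16.4 = 4083.6 Hz.
Rearranging, u = v · (f₂ − f₀)/(f₂ + f₀) = 349 × -16.4/8183.6 ≈ -0.70 m/s.
So the cart is moving at 0.70 m/s away from the emitter.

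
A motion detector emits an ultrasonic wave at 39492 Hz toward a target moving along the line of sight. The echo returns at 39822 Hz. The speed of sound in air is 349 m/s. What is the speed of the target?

Double Doppler shift off a moving reflector: f₂ = f₀ · (v + u)/(v − u) (u > 0 toward emitter).
Rearranging, u = v · (f₂ − f₀)/(f₂ + f₀) = 349 × 330/79314 ≈ 1.45 m/s.
So the target is moving at 1.45 m/s toward the emitter.

1.45 m/s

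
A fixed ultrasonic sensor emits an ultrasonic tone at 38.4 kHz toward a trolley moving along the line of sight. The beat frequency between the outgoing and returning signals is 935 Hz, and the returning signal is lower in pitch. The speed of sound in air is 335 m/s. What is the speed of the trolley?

Double Doppler shift off a moving reflector: f₂ = f₀ · (v + u)/(v − u) (u > 0 toward emitter).
Returning signal is lower, so f₂ = f₀ − Δf = 38400 − 935 = 37465 Hz.
Rearranging, u = v · (f₂ − f₀)/(f₂ + f₀) = 335 × -935/75865 ≈ -4.1 m/s.
So the trolley is moving at 4.1 m/s away from the emitter.

4.1 m/s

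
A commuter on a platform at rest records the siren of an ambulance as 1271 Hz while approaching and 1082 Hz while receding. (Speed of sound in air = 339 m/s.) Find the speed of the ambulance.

27 m/s

f₁/f₂ = (v + v_s)/(v − v_s), so v_s = v · (f₁ − f₂)/(f₁ + f₂).
v_s = 339 × (1271 − 1082)/(1271 + 1082) = 339 × 189/2353 ≈ 27 m/s.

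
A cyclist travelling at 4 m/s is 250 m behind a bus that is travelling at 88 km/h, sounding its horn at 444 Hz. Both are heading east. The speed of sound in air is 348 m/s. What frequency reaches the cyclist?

88 km/h = 24.44 m/s.
The cyclist is behind, so the bus is moving away from it while the cyclist is moving toward the bus.
Both move, so f' = f · (v + v_o)/(v + v_s).
f' = 444 × (348 + 4)/(348 + 24.44) = 444 × 352/372.44 ≈ 420 Hz.

420 Hz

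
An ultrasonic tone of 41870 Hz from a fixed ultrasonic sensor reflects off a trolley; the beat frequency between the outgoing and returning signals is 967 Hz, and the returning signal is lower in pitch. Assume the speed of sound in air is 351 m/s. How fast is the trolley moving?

4.1 m/s

Double Doppler shift off a moving reflector: f₂ = f₀ · (v + u)/(v − u) (u > 0 toward emitter).
Returning signal is lower, so f₂ = f₀ − Δf = 41870 − 967 = 40903 Hz.
Rearranging, u = v · (f₂ − f₀)/(f₂ + f₀) = 351 × -967/82773 ≈ -4.1 m/s.
So the trolley is moving at 4.1 m/s away from the emitter.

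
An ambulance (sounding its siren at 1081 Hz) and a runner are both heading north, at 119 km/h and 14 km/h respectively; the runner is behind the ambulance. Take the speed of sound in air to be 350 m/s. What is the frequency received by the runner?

119 km/h = 33.06 m/s; 14 km/h = 3.889 m/s.
The runner is behind, so the ambulance is moving away from it while the runner is moving toward the ambulance.
General Doppler shift: f' = f · (v + v_o)/(v + v_s).
f' = 1081 × (350 + 3.889)/(350 + 33.06) = 1081 × 353.89/383.06 ≈ 999 Hz.

999 Hz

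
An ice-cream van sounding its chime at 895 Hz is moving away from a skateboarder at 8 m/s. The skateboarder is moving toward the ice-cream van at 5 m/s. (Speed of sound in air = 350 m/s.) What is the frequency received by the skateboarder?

Both move, so f' = f · (v + v_o)/(v + v_s).
f' = 895 × (350 + 5)/(350 + 8) = 895 × 355/358 ≈ 888 Hz.

888 Hz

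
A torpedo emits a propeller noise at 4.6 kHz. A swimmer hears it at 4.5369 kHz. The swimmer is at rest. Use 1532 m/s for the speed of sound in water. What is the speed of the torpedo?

21.3 m/s

f' < f, so the torpedo is receding.
f' = f · v/(v + v_s) ⇒ v_s = v · |1 − f/f'|.
v_s = 1532 × |1 − 4.6/4.5369| = 1532 × 0.01391 ≈ 21.3 m/s.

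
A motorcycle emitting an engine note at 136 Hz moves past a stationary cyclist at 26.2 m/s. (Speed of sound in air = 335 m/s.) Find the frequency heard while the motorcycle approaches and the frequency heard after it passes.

Approaching: f₁ = f · v/(v − v_s) = 136 × 335/308.8 ≈ 148 Hz.
Receding: f₂ = f · v/(v + v_s) = 136 × 335/361.2 ≈ 126 Hz.

148 Hz approaching; 126 Hz receding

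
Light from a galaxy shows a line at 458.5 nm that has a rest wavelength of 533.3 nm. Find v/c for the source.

λ'/λ₀ = 0.8597 < 1 (blueshift), so the source is approaching.
λ'/λ₀ = √((1 − β)/(1 + β)) for an approaching source ⇒ β = (1 − r²)/(1 + r²) with r = λ'/λ₀.
β = (1 − 0.7392)/(1 + 0.7392) ≈ 0.150.

0.150c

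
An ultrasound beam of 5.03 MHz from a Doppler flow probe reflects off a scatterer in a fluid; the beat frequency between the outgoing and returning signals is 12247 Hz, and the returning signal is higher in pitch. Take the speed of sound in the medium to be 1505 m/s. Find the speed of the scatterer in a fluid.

1.83 m/s

Double Doppler shift off a moving reflector: f₂ = f₀ · (v + u)/(v − u) (u > 0 toward emitter).
Returning signal is higher, so f₂ = f₀ + Δf = 5030000 + 12247 = 5042247 Hz.
Rearranging, u = v · (f₂ − f₀)/(f₂ + f₀) = 1505 × 12247/10072247 ≈ 1.83 m/s.
So the scatterer in a fluid is moving at 1.83 m/s toward the emitter.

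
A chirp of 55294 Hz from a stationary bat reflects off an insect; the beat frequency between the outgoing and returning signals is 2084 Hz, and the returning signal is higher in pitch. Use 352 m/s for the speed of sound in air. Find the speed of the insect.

Double Doppler shift off a moving reflector: f₂ = f₀ · (v + u)/(v − u) (u > 0 toward emitter).
Returning signal is higher, so f₂ = f₀ + Δf = 55294 + 2084 = 57378 Hz.
Rearranging, u = v · (f₂ − f₀)/(f₂ + f₀) = 352 × 2084/112672 ≈ 6.5 m/s.
So the insect is moving at 6.5 m/s toward the emitter.

6.5 m/s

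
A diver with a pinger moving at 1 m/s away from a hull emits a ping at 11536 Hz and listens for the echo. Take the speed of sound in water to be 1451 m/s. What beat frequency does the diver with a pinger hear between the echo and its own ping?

The hull receives the sound from a moving source: f₁ = f₀ · v/(v + v_e) = 11536 × 1451/1452 ≈ 11528.06 Hz.
On the return leg the diver with a pinger is a moving observer: f₂ = f₁ · (v − v_e)/v = 11528.06 × 1450/1451 ≈ 11520.11 Hz.
Equivalently f₂ = f₀ · (v − v_e)/(v + v_e).
Beat against the emitted tone: |f₂ − f₀| = 2v_e·f₀/(v + v_e) = 2 × 1 × 11536/1452 ≈ 15.9 Hz.

15.9 Hz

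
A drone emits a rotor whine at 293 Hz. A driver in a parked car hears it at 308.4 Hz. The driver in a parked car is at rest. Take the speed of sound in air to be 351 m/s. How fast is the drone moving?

f' > f, so the drone is approaching.
f' = f · v/(v − v_s) ⇒ v_s = v · |1 − f/f'|.
v_s = 351 × |1 − 293/308.4| = 351 × 0.04994 ≈ 17.5 m/s.

17.5 m/s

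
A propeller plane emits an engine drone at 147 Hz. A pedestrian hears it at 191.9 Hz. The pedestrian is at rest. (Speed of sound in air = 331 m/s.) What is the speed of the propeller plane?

77 m/s

f' > f, so the propeller plane is approaching.
f' = f · v/(v − v_s) ⇒ v_s = v · |1 − f/f'|.
v_s = 331 × |1 − 147/191.9| = 331 × 0.234 ≈ 77 m/s.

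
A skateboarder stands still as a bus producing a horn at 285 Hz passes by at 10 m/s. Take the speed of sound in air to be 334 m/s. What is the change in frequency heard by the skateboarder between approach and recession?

Approaching: f₁ = f · v/(v − v_s) = 285 × 334/324 ≈ 293.8 Hz.
Receding: f₂ = f · v/(v + v_s) = 285 × 334/344 ≈ 276.7 Hz.
Drop: f₁ − f₂ = 2f·v·v_s/(v² − v_s²) = 2 × 285 × 334 × 10/(334² − 10²) ≈ 17.1 Hz.

17.1 Hz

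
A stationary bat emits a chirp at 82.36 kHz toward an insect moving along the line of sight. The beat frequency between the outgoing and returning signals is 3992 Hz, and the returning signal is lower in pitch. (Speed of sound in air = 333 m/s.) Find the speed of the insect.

Double Doppler shift off a moving reflector: f₂ = f₀ · (v + u)/(v − u) (u > 0 toward emitter).
Returning signal is lower, so f₂ = f₀ − Δf = 82360 − 3992 = 78368 Hz.
Rearranging, u = v · (f₂ − f₀)/(f₂ + f₀) = 333 × -3992/160728 ≈ -8.3 m/s.
So the insect is moving at 8.3 m/s away from the emitter.

8.3 m/s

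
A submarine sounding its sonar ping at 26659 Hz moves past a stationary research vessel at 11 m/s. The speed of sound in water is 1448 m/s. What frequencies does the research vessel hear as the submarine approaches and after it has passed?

Approaching: f₁ = f · v/(v − v_s) = 26659 × 1448/1437 ≈ 26863 Hz.
Receding: f₂ = f · v/(v + v_s) = 26659 × 1448/1459 ≈ 26458 Hz.

26863 Hz approaching; 26458 Hz receding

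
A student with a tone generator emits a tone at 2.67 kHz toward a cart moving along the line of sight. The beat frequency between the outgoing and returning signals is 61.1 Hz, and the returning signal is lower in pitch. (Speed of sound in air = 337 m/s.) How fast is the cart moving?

3.9 m/s

Double Doppler shift off a moving reflector: f₂ = f₀ · (v + u)/(v − u) (u > 0 toward emitter).
Returning signal is lower, so f₂ = f₀ − Δf = 2670 − 61.1 = 2608.9 Hz.
Rearranging, u = v · (f₂ − f₀)/(f₂ + f₀) = 337 × -61.1/5278.9 ≈ -3.9 m/s.
So the cart is moving at 3.9 m/s away from the emitter.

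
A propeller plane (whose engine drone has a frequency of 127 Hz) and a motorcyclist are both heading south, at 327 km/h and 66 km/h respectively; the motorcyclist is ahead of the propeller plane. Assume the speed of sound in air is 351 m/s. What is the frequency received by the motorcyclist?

327 km/h = 90.83 m/s; 66 km/h = 18.33 m/s.
The motorcyclist is ahead, so the propeller plane is moving toward it while the motorcyclist is moving away from the propeller plane.
Both move, so f' = f · (v − v_o)/(v − v_s).
f' = 127 × (351 − 18.33)/(351 − 90.83) = 127 × 332.67/260.17 ≈ 162 Hz.

162 Hz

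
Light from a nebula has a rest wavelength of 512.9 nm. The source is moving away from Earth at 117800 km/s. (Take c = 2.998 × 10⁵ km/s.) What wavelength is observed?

776.9 nm

β = v/c = 117800/299800 = 0.3929.
Relativistic Doppler for wavelength: λ' = λ₀ · √((1 + β)/(1 − β)).
λ' = 512.9 × √(1.3929/0.6071) = 512.9 × 1.51476 ≈ 776.9 nm.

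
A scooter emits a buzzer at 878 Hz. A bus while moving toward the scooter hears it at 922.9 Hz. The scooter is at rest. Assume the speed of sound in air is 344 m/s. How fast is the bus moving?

17.6 m/s

f' = f · (v + v_o)/v ⇒ v_o = v · |f'/f − 1|.
v_o = 344 × |922.9/878 − 1| = 344 × 0.05114 ≈ 17.6 m/s.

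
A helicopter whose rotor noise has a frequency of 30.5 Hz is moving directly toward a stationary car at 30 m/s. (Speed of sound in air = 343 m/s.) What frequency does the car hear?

With the source moving toward a stationary observer, f' = f · v/(v − v_s).
f' = 30.5 × 343/(343 − 30) = 30.5 × 343/313 ≈ 33.4 Hz.

33.4 Hz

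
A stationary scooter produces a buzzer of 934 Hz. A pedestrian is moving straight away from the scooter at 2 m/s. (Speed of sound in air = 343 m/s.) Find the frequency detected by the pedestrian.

929 Hz

Moving observer, stationary source: f' = f · (v − v_o)/v.
f' = 934 × (343 − 2)/343 = 934 × 341/343 ≈ 929 Hz.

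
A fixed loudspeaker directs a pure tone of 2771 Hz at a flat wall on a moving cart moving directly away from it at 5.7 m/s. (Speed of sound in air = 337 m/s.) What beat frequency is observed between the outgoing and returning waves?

The flat wall on a moving cart first receives the wave as a moving observer: f₁ = f₀ · (v − u)/v = 2771 × (337 − 5.7)/337 ≈ 2724.1 Hz.
The reflection then acts as a moving source: f₂ = f₁ · v/(v + u) ≈ 2678.8 Hz.
Equivalently f₂ = f₀ · (v − u)/(v + u).
Beat frequency: |f₂ − f₀| = 2u·f₀/(v + u) = 2 × 5.7 × 2771/342.7 ≈ 92 Hz.

92 Hz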